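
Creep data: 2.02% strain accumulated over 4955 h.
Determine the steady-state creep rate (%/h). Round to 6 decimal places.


Rate = 2.02 / 4955 = 0.000408 %/h

0.000408


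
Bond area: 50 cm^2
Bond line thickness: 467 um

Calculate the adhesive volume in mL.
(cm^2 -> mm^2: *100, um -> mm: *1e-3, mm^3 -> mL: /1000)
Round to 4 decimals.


V = 50*100 * 467*1e-3 / 1000
= 2.3350 mL

2.3350


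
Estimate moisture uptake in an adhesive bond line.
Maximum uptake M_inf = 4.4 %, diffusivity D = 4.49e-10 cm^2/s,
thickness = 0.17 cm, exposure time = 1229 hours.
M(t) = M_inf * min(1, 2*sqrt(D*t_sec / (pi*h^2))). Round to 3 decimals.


Convert time: 1229 h = 4424400 s
ratio = min(1, 2*sqrt(4.49e-10*4424400/(pi*0.17^2)))
= 0.295840
M(t) = 4.4 * 0.295840 = 1.302%

1.302


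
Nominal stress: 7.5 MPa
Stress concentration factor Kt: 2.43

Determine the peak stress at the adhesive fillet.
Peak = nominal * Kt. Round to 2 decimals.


Peak stress = 7.5 * 2.43
= 18.23 MPa

18.23


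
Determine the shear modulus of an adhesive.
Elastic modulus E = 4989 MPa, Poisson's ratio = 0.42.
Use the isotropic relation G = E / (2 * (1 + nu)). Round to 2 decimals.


G = 4989 / (2*(1+0.42)) = 4989 / 2.84
= 1756.69 MPa

1756.69


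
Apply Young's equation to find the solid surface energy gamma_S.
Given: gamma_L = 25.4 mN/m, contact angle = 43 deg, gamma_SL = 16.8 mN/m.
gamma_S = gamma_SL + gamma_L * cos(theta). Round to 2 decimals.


theta_rad = 43 * pi/180 = 0.750492
gamma_S = 16.8 + 25.4 * cos(0.750492)
= 35.38 mN/m

35.38


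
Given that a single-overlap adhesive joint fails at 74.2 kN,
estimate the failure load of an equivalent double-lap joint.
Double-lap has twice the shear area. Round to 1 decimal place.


Double-lap factor = 2
Expected load = 74.2 * 2 = 148.4 kN

148.4


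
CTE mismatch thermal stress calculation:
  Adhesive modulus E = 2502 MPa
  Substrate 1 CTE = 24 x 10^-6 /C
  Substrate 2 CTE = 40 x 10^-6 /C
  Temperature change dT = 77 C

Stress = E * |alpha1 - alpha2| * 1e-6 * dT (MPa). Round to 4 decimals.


delta_alpha = |24 - 40| = 16 x 10^-6/C
Stress = 2502 * 16e-6 * 77
= 3.0825 MPa

3.0825


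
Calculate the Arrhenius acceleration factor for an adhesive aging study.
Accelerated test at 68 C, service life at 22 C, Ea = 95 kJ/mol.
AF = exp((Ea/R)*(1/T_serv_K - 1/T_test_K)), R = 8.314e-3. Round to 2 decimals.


T_test = 341.15 K, T_serv = 295.15 K
Ea/R = 95 / 0.008314 = 11426.51
AF = exp(11426.51 * (1/295.15 - 1/341.15))
= 184.96

184.96


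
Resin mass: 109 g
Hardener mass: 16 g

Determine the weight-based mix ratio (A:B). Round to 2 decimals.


Ratio = 109 / 16 = 6.81

6.81


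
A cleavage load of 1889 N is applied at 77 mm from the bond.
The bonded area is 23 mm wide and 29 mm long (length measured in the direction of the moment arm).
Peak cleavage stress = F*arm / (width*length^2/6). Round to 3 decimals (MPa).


Moment = 1889 * 77 = 145453 N*mm
Section modulus = 23 * 841 / 6 = 19343 / 6 mm^3
Stress = 145453 / (19343 / 6) = 872718 / 19343
= 45.118 MPa

45.118


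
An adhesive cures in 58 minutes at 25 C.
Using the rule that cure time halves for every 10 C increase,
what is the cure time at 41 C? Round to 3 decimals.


Factor = 2^((41 - 25) / 10) = 3.0314
Cure time = 58 / 3.0314
= 19.133 minutes

19.133


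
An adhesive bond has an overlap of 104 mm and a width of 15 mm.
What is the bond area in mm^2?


Bond area = overlap * width
= 104 * 15
= 1560 mm^2

1560


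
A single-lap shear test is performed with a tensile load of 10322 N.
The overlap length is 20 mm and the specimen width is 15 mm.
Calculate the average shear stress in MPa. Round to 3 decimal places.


Shear stress = F / (overlap * width)
= 10322 / (20 * 15)
= 10322 / 300
= 34.407 MPa

34.407


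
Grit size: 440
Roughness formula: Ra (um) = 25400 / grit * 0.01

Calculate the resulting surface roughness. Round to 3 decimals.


Ra = 25400 / 440 * 0.01
= 0.577 um

0.577


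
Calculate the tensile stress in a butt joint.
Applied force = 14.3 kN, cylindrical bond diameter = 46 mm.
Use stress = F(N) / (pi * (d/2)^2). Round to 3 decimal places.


A = pi * 23.0^2 = 1661.9025 mm^2
sigma = 14300.0 / 1661.9025 = 8.605 MPa

8.605


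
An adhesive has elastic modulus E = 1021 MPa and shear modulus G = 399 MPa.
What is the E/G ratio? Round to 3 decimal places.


E/G = 1021 / 399 = 2.559

2.559


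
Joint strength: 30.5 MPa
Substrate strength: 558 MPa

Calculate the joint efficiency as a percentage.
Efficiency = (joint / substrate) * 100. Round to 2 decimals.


Efficiency = (30.5 / 558) * 100 = 5.47%

5.47


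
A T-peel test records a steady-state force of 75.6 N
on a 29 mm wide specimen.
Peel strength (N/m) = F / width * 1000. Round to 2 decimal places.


Peel strength = 75.6 / 29 * 1000
= 2606.90 N/m

2606.90


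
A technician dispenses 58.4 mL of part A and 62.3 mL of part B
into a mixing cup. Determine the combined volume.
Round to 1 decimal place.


Combined volume = 58.4 + 62.3
= 120.7 mL

120.7


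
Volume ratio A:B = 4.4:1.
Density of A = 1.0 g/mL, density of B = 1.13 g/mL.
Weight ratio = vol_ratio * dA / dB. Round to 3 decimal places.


Wt ratio = 4.4 * 1.0 / 1.13
= 3.894

3.894


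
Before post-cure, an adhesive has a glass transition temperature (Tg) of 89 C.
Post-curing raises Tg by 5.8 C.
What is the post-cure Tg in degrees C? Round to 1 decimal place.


Tg_post = Tg_base + delta_Tg
= 89 + 5.8
= 94.8 C

94.8


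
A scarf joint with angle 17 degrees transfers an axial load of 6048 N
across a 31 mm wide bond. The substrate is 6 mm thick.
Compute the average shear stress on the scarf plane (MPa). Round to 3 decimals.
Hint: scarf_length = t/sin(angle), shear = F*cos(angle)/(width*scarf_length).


scarf_length = 6 / sin(17 deg) = 20.5218 mm
cos(17 deg) = 0.956305
shear stress = 6048 * 0.956305 / (31 * 20.5218)
= 9.091 MPa

9.091


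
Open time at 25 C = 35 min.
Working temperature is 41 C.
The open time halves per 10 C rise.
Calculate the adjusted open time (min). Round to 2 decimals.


factor = 2^((41 - 25) / 10) = 3.0314
ot = 35 / 3.0314 = 11.55 min

11.55


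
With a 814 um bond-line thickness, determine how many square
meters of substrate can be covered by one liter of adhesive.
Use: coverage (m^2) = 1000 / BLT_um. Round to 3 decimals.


Coverage = 1000 / 814 = 1.229 m^2

1.229


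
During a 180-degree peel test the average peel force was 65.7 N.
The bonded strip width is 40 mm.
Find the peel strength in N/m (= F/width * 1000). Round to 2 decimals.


Peel strength = F/width * 1000
= 65.7 / 40 * 1000
= 1642.50 N/m

1642.50


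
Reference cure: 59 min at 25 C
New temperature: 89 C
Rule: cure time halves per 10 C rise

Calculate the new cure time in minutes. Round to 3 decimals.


factor = 2^((89-25)/10) = 84.4485
t_new = 59 / 84.4485 = 0.699 min

0.699


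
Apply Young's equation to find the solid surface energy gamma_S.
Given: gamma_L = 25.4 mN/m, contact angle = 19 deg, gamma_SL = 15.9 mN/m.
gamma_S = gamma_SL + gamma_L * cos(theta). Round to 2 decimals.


theta_rad = 19 * pi/180 = 0.331613
gamma_S = 15.9 + 25.4 * cos(0.331613)
= 39.92 mN/m

39.92


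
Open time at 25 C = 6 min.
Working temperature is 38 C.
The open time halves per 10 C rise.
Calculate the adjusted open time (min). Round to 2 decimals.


factor = 2^((38 - 25) / 10) = 2.4623
ot = 6 / 2.4623 = 2.44 min

2.44


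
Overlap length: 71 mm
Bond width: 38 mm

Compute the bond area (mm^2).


Bond area = 71 * 38 = 2698 mm^2

2698


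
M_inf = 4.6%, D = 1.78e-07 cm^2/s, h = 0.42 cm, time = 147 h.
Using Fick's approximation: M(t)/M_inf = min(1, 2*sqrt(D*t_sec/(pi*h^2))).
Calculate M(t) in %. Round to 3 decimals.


t = 529200 s
ratio = min(1, 2*sqrt(1.78e-07*529200/(pi*0.1764)))
= 0.824567
M(t) = 4.6 * 0.824567 = 3.793%

3.793


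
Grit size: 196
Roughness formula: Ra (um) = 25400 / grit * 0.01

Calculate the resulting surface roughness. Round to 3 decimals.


Ra = 25400 / 196 * 0.01
= 1.296 um

1.296


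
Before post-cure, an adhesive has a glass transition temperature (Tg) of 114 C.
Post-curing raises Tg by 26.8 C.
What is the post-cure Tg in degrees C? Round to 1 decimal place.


Tg_post = Tg_base + delta_Tg
= 114 + 26.8
= 140.8 C

140.8


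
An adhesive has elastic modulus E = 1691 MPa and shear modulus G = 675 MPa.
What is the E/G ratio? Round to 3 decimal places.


E/G = 1691 / 675 = 2.505

2.505


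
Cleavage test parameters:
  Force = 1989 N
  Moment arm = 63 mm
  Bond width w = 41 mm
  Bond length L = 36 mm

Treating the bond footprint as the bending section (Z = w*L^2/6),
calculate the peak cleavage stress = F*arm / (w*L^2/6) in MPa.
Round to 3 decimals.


M = 1989 * 63 = 125307 N*mm
Z = 41 * 36^2 / 6 = 53136 / 6 mm^3
sigma = M / Z = 6 * 125307 / 53136 = 751842 / 53136
= 14.149 MPa

14.149


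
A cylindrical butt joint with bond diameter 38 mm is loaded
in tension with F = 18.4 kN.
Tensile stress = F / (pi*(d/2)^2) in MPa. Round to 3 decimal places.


Area = pi * (38/2)^2 = 1134.1149 mm^2
Stress = 18.4*1000 / 1134.1149
= 16.224 MPa

16.224


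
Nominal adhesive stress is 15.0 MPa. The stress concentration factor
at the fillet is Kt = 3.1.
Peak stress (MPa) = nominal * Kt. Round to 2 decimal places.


Peak = 15.0 * 3.1 = 46.50 MPa

46.50


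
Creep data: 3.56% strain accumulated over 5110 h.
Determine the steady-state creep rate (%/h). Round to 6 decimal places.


Rate = 3.56 / 5110 = 0.000697 %/h

0.000697


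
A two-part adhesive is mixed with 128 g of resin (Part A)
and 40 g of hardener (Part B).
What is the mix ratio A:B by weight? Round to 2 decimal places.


Mix ratio = mass_A / mass_B
= 128 / 40
= 3.20

3.20


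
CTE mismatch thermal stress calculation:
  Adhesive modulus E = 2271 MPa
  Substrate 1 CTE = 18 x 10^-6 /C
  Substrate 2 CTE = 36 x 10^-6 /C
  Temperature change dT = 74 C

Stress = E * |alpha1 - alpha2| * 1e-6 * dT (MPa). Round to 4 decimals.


delta_alpha = |18 - 36| = 18 x 10^-6/C
Stress = 2271 * 18e-6 * 74
= 3.0250 MPa

3.0250


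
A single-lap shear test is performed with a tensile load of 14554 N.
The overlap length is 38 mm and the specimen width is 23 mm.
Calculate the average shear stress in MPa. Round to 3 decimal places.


Shear stress = F / (overlap * width)
= 14554 / (38 * 23)
= 14554 / 874
= 16.652 MPa

16.652


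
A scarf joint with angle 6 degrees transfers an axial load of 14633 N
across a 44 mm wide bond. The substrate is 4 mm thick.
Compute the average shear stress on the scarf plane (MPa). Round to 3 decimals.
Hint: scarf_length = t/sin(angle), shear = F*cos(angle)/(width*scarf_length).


scarf_length = 4 / sin(6 deg) = 38.2671 mm
cos(6 deg) = 0.994522
shear stress = 14633 * 0.994522 / (44 * 38.2671)
= 8.643 MPa

8.643


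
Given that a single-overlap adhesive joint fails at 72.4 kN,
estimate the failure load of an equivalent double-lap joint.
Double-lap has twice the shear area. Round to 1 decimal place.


Double-lap factor = 2
Expected load = 72.4 * 2 = 144.8 kN

144.8


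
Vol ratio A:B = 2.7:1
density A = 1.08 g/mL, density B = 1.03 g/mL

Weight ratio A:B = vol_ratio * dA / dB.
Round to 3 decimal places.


Weight ratio = 2.7 * 1.08 / 1.03
= 2.831

2.831


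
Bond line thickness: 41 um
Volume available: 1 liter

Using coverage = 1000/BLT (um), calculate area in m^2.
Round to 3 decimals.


1 L = 1e6 mm^3, thickness = 41 um = 0.041 mm
Area = 1e6 / 0.041 mm^2 = (1e6 / 0.041) / 1e6 m^2 = 1000 / 41 m^2
= 24.390 m^2

24.390


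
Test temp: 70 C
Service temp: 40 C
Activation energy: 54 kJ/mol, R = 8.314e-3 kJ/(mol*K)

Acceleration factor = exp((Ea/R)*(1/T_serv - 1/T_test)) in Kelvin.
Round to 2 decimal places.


AF = exp((54/0.008314)*(1/313.15 - 1/343.15))
= 6.13

6.13


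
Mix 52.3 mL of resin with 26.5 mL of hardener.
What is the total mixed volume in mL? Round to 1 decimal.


Total = 52.3 + 26.5 = 78.8 mL

78.8


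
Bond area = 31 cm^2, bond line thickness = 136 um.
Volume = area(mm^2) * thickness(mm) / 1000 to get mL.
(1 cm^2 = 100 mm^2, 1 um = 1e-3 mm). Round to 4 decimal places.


area_mm2 = 31 * 100 = 3100
blt_mm = 136 * 1e-3 = 0.136
vol_mm3 = 3100 * 0.136 = 421.6
vol_mL = 421.6 / 1000 = 0.4216 mL

0.4216


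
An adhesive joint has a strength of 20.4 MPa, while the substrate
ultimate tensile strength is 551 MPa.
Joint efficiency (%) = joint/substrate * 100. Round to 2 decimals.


Efficiency = 20.4 / 551 * 100
= 3.70%

3.70


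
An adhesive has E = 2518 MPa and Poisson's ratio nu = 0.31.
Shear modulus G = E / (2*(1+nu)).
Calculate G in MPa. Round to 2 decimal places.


G = 2518 / (2*(1+0.31))
= 2518 / 2.62
= 961.07 MPa

961.07


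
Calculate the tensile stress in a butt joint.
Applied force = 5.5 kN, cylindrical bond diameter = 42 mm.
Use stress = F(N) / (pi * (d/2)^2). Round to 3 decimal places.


A = pi * 21.0^2 = 1385.4424 mm^2
sigma = 5500.0 / 1385.4424 = 3.970 MPa

3.970


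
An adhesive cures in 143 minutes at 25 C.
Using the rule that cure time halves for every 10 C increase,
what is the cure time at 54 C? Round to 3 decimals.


Factor = 2^((54 - 25) / 10) = 7.4643
Cure time = 143 / 7.4643
= 19.158 minutes

19.158


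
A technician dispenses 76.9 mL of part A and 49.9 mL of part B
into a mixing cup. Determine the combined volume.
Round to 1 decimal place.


Combined volume = 76.9 + 49.9
= 126.8 mL

126.8


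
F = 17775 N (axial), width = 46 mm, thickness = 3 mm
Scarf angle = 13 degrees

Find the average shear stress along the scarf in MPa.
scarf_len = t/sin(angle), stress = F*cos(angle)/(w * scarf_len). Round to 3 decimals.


scarf_len = 3/sin(13 deg) = 13.3362
cos(13 deg) = 0.974370
stress = 17775*0.974370/(46*13.3362) = 28.232 MPa

28.232


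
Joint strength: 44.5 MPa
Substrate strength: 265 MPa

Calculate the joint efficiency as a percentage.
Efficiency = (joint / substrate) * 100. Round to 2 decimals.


Efficiency = (44.5 / 265) * 100 = 16.79%

16.79


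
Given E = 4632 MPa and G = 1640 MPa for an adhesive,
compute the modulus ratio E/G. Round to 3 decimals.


E/G ratio = 4632 / 1640 = 2.824

2.824


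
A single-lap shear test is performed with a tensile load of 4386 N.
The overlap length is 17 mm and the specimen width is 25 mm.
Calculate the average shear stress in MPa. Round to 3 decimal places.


Shear stress = F / (overlap * width)
= 4386 / (17 * 25)
= 4386 / 425
= 10.320 MPa

10.320


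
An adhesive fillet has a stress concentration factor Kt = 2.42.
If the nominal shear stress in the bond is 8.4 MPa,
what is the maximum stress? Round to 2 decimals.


Max stress = 8.4 * 2.42 = 20.33 MPa

20.33


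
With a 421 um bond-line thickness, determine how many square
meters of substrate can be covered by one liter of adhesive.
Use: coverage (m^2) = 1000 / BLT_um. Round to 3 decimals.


Coverage = 1000 / 421 = 2.375 m^2

2.375


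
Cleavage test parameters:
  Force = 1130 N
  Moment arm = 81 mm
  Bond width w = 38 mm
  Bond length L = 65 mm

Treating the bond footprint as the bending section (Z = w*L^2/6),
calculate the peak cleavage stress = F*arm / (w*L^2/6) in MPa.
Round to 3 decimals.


M = 1130 * 81 = 91530 N*mm
Z = 38 * 65^2 / 6 = 160550 / 6 mm^3
sigma = M / Z = 6 * 91530 / 160550 = 549180 / 160550
= 3.421 MPa

3.421


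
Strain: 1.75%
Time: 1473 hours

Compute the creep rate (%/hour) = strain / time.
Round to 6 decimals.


Creep rate = 1.75 / 1473
= 0.001188 %/h

0.001188


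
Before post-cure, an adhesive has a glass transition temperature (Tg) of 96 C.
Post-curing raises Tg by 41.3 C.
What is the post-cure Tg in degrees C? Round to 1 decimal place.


Tg_post = Tg_base + delta_Tg
= 96 + 41.3
= 137.3 C

137.3


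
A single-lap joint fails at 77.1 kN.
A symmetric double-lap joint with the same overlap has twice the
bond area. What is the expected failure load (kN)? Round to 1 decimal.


Double-lap load = 2 * 77.1 = 154.2 kN

154.2


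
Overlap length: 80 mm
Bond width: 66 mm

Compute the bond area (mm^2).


Bond area = 80 * 66 = 5280 mm^2

5280


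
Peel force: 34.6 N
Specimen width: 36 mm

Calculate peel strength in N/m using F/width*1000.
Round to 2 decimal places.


Peel strength = 34.6 / 36 * 1000 = 961.11 N/m

961.11


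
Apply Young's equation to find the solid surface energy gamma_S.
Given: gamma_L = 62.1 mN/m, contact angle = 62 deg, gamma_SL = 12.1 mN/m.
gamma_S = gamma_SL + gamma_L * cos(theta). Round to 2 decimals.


theta_rad = 62 * pi/180 = 1.082104
gamma_S = 12.1 + 62.1 * cos(1.082104)
= 41.25 mN/m

41.25


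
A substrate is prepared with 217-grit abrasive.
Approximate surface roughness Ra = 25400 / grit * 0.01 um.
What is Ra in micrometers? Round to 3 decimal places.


Ra = 25400 / 217 * 0.01 = 1.171 um

1.171


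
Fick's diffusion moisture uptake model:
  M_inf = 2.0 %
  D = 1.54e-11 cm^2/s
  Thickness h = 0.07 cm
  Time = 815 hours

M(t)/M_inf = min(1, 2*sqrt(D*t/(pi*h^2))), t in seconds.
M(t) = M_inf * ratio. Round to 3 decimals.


t_sec = 815 * 3600 = 2934000
ratio = 2*sqrt(1.54e-11*2934000/(pi*0.07^2))
= min(1, 0.108355)
= 0.108355
M(t) = 2.0 * 0.108355 = 0.217 %

0.217


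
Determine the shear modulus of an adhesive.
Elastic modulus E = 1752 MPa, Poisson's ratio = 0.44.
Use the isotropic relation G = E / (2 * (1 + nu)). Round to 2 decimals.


G = 1752 / (2*(1+0.44)) = 1752 / 2.88
= 608.33 MPa

608.33


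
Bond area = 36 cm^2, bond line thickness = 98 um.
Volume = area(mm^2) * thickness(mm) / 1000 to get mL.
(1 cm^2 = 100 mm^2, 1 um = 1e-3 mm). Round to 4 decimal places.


area_mm2 = 36 * 100 = 3600
blt_mm = 98 * 1e-3 = 0.098
vol_mm3 = 3600 * 0.098 = 352.8
vol_mL = 352.8 / 1000 = 0.3528 mL

0.3528


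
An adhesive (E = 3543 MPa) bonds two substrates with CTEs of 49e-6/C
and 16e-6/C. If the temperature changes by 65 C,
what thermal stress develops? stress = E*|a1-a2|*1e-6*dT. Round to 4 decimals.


Stress = 3543 * |49 - 16| * 1e-6 * 65
= 7.5997 MPa

7.5997


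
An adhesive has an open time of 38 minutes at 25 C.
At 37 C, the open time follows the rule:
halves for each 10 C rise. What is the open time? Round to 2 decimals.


Factor = 2^((37-25)/10) = 2.2974
Open time = 38 / 2.2974 = 16.54 min

16.54


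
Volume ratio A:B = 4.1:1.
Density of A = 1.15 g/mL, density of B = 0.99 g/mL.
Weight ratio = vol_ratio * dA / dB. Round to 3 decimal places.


Wt ratio = 4.1 * 1.15 / 0.99
= 4.763

4.763


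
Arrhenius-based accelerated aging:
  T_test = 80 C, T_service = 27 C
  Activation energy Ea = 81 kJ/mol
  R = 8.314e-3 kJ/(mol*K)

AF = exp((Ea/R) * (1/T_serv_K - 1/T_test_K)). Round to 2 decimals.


T_test_K = 353.15, T_serv_K = 300.15
AF = exp((81/8.314e-3) * (1/300.15 - 1/353.15))
= 130.50

130.50


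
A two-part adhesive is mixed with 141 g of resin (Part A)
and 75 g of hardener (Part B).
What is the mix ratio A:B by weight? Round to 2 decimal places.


Mix ratio = mass_A / mass_B
= 141 / 75
= 1.88

1.88


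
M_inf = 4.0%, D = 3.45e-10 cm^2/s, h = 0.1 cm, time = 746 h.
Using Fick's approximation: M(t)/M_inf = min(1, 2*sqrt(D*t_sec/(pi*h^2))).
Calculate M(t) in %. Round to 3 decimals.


t = 2685600 s
ratio = min(1, 2*sqrt(3.45e-10*2685600/(pi*0.0100)))
= 0.343467
M(t) = 4.0 * 0.343467 = 1.374%

1.374


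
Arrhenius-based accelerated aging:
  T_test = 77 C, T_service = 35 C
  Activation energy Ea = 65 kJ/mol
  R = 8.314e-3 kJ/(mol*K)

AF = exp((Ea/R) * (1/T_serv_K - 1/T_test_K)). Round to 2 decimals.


T_test_K = 350.15, T_serv_K = 308.15
AF = exp((65/8.314e-3) * (1/308.15 - 1/350.15))
= 20.97

20.97


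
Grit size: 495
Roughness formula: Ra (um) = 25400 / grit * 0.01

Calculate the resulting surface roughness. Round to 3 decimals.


Ra = 25400 / 495 * 0.01
= 0.513 um

0.513


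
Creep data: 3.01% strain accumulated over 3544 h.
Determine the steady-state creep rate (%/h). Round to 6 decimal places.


Rate = 3.01 / 3544 = 0.000849 %/h

0.000849


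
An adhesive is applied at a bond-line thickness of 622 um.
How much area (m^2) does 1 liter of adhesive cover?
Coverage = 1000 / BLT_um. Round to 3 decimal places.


Coverage = 1000 / 622 = 1.608 m^2

1.608


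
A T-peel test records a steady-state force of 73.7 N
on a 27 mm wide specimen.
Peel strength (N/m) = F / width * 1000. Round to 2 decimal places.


Peel strength = 73.7 / 27 * 1000
= 2729.63 N/m

2729.63


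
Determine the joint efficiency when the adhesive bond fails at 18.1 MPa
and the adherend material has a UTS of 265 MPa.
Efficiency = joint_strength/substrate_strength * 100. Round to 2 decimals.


Joint efficiency = 18.1 / 265 * 100
= 6.83%

6.83


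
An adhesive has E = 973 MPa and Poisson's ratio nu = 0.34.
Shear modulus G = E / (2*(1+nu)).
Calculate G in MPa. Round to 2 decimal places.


G = 973 / (2*(1+0.34))
= 973 / 2.68
= 363.06 MPa

363.06


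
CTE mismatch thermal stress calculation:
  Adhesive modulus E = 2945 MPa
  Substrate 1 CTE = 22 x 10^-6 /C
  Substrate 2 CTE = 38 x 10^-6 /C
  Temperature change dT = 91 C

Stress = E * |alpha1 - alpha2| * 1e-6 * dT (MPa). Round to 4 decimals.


delta_alpha = |22 - 38| = 16 x 10^-6/C
Stress = 2945 * 16e-6 * 91
= 4.2879 MPa

4.2879


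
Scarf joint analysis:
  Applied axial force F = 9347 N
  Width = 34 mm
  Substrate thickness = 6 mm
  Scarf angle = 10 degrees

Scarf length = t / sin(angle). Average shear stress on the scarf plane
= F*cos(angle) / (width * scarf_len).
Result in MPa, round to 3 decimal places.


Scarf length = 6 / sin(10 deg) = 34.5526 mm
cos(10 deg) = 0.984808
Shear = 9347 * 0.984808 / (34 * 34.5526)
= 7.835 MPa

7.835


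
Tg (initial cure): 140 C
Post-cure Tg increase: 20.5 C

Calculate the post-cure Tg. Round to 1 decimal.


Post-cure Tg = 140 + 20.5 = 160.5 C

160.5


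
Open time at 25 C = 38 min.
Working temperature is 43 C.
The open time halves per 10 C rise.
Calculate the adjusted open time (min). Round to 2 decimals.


factor = 2^((43 - 25) / 10) = 3.4822
ot = 38 / 3.4822 = 10.91 min

10.91


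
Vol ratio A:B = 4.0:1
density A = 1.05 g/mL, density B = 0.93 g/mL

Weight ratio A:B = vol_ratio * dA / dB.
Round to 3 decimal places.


Weight ratio = 4.0 * 1.05 / 0.93
= 4.516

4.516


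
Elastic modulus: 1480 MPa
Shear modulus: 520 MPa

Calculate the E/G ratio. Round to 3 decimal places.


E / G = 1480 / 520 = 2.846

2.846


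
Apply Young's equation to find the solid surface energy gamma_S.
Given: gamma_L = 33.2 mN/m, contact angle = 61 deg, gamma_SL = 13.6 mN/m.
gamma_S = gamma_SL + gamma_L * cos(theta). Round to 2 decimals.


theta_rad = 61 * pi/180 = 1.064651
gamma_S = 13.6 + 33.2 * cos(1.064651)
= 29.70 mN/m

29.70


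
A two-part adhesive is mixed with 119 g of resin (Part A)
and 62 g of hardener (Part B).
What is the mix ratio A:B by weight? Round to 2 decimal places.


Mix ratio = mass_A / mass_B
= 119 / 62
= 1.92

1.92


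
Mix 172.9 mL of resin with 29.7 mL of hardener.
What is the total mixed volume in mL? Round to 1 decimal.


Total = 172.9 + 29.7 = 202.6 mL

202.6


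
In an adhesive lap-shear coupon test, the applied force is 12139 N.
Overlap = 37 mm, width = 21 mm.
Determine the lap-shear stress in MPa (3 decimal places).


stress = F / (overlap * width)
= 12139 / (37 * 21)
= 15.623 MPa

15.623


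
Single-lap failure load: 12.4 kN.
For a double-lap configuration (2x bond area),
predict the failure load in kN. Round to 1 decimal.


Failure load = 12.4 * 2 = 24.8 kN

24.8


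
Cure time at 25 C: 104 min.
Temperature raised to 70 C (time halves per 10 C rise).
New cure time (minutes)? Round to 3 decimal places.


Acceleration factor = 2^(45/10) = 22.6274
New time = 104 / 22.6274 = 4.596 min

4.596


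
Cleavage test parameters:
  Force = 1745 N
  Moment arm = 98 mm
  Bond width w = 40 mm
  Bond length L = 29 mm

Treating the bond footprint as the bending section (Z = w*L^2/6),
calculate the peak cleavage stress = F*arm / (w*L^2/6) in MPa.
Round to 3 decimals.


M = 1745 * 98 = 171010 N*mm
Z = 40 * 29^2 / 6 = 33640 / 6 mm^3
sigma = M / Z = 6 * 171010 / 33640 = 1026060 / 33640
= 30.501 MPa

30.501


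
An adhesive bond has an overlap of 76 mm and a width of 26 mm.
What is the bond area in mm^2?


Bond area = overlap * width
= 76 * 26
= 1976 mm^2

1976


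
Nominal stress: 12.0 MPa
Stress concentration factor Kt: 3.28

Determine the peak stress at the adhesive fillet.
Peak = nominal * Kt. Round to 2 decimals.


Peak stress = 12.0 * 3.28
= 39.36 MPa

39.36


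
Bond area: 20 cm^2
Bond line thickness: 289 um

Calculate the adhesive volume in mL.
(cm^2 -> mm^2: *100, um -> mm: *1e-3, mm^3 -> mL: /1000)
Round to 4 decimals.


V = 20*100 * 289*1e-3 / 1000
= 0.5780 mL

0.5780


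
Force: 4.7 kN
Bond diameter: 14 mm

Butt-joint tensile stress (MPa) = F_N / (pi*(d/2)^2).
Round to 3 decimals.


F_N = 4.7 * 1000 = 4700.0 N
A = pi*(7.0)^2 = 153.9380 mm^2
stress = 4700.0 / 153.9380 = 30.532 MPa

30.532


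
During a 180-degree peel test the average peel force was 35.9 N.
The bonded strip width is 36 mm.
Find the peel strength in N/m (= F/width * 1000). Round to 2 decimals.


Peel strength = F/width * 1000
= 35.9 / 36 * 1000
= 997.22 N/m

997.22


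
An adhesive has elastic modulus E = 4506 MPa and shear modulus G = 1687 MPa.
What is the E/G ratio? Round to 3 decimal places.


E/G = 4506 / 1687 = 2.671

2.671


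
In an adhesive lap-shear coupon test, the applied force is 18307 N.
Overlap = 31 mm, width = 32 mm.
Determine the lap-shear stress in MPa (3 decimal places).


stress = F / (overlap * width)
= 18307 / (31 * 32)
= 18.455 MPa

18.455


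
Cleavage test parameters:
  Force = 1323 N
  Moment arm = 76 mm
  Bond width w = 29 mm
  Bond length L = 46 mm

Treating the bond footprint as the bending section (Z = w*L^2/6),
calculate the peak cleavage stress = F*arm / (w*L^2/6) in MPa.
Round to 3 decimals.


M = 1323 * 76 = 100548 N*mm
Z = 29 * 46^2 / 6 = 61364 / 6 mm^3
sigma = M / Z = 6 * 100548 / 61364 = 603288 / 61364
= 9.831 MPa

9.831


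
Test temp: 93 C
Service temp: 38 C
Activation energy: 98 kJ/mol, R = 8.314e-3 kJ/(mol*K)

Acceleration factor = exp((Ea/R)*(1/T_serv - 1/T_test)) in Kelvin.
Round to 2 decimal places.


AF = exp((98/0.008314)*(1/311.15 - 1/366.15))
= 296.04

296.04


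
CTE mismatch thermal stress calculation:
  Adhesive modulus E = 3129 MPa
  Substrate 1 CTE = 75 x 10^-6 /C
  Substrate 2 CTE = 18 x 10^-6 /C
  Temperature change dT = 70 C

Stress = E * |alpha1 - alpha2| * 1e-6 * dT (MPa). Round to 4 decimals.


delta_alpha = |75 - 18| = 57 x 10^-6/C
Stress = 3129 * 57e-6 * 70
= 12.4847 MPa

12.4847


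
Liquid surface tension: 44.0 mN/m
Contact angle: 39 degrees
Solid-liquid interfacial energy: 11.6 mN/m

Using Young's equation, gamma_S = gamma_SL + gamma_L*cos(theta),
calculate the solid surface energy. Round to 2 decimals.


gamma_S = 11.6 + 44.0 * cos(39)
= 45.79 mN/m

45.79


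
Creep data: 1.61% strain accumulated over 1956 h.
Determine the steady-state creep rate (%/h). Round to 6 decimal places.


Rate = 1.61 / 1956 = 0.000823 %/h

0.000823


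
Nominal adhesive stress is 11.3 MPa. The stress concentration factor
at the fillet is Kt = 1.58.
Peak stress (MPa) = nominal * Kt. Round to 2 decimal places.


Peak = 11.3 * 1.58 = 17.85 MPa

17.85


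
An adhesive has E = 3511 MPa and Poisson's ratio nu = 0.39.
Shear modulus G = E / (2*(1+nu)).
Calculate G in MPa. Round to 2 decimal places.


G = 3511 / (2*(1+0.39))
= 3511 / 2.78
= 1262.95 MPa

1262.95


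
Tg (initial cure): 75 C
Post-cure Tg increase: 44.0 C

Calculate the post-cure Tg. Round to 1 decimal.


Post-cure Tg = 75 + 44.0 = 119.0 C

119.0


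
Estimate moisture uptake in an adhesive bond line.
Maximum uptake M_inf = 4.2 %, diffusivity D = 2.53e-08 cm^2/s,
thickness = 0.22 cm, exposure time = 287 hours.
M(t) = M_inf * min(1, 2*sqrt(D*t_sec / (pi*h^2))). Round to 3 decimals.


Convert time: 287 h = 1033200 s
ratio = min(1, 2*sqrt(2.53e-08*1033200/(pi*0.22^2)))
= 0.829249
M(t) = 4.2 * 0.829249 = 3.483%

3.483


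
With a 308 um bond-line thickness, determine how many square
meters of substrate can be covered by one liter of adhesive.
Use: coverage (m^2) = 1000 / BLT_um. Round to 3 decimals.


Coverage = 1000 / 308 = 3.247 m^2

3.247


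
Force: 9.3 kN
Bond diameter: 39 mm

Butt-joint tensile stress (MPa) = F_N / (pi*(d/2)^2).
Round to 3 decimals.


F_N = 9.3 * 1000 = 9300.0 N
A = pi*(19.5)^2 = 1194.5906 mm^2
stress = 9300.0 / 1194.5906 = 7.785 MPa

7.785


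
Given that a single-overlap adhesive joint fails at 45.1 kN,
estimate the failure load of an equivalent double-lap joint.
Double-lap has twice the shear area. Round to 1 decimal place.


Double-lap factor = 2
Expected load = 45.1 * 2 = 90.2 kN

90.2


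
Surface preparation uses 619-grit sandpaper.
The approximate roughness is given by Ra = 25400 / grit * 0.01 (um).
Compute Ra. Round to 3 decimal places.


Ra = 25400 / 619 * 0.01
= 254 / 619
= 0.410 um

0.410


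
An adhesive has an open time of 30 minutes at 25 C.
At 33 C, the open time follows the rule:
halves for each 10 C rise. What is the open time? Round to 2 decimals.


Factor = 2^((33-25)/10) = 1.7411
Open time = 30 / 1.7411 = 17.23 min

17.23


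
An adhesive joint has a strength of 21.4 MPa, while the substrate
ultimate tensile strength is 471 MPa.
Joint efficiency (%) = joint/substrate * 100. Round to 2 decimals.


Efficiency = 21.4 / 471 * 100
= 4.54%

4.54


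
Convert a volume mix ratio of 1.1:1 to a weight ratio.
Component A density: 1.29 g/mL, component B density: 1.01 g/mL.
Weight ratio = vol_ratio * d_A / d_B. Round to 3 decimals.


= 1.1 * 1.29 / 1.01 = 1.405

1.405


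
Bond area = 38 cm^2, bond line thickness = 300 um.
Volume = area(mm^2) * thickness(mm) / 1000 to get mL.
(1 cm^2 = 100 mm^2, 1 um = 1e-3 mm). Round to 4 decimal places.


area_mm2 = 38 * 100 = 3800
blt_mm = 300 * 1e-3 = 0.3
vol_mm3 = 3800 * 0.3 = 1140.0
vol_mL = 1140.0 / 1000 = 1.1400 mL

1.1400


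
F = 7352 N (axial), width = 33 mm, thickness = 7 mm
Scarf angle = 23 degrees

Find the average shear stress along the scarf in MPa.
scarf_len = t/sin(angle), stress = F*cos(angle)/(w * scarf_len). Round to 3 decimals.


scarf_len = 7/sin(23 deg) = 17.9151
cos(23 deg) = 0.920505
stress = 7352*0.920505/(33*17.9151) = 11.447 MPa

11.447


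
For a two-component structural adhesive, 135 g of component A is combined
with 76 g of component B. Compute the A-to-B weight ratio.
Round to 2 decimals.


Weight ratio A:B = 135 / 76
= 1.78

1.78


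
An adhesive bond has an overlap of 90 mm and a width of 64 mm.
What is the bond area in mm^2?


Bond area = overlap * width
= 90 * 64
= 5760 mm^2

5760


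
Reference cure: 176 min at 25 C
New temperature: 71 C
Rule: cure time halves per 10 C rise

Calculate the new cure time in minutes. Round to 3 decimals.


factor = 2^((71-25)/10) = 24.2515
t_new = 176 / 24.2515 = 7.257 min

7.257


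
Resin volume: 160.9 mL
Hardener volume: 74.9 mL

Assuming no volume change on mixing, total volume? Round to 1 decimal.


V_total = 160.9 + 74.9 = 235.8 mL

235.8


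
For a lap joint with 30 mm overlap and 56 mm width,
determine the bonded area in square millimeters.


Area = 30 * 56 = 1680 mm^2

1680


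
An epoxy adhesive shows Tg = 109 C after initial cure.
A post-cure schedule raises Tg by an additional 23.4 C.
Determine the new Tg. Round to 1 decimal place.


New Tg = 109 + 23.4
= 132.4 C

132.4


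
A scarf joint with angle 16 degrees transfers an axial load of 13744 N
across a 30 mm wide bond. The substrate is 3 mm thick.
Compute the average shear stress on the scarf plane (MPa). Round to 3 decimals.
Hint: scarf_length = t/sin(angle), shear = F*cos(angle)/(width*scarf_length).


scarf_length = 3 / sin(16 deg) = 10.8839 mm
cos(16 deg) = 0.961262
shear stress = 13744 * 0.961262 / (30 * 10.8839)
= 40.462 MPa

40.462


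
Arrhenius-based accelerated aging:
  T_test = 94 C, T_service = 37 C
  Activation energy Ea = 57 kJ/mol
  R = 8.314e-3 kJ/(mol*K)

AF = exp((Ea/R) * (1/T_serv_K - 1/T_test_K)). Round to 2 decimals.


T_test_K = 367.15, T_serv_K = 310.15
AF = exp((57/8.314e-3) * (1/310.15 - 1/367.15))
= 30.93

30.93


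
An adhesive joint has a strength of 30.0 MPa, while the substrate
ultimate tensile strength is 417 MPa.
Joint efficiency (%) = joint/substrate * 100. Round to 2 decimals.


Efficiency = 30.0 / 417 * 100
= 7.19%

7.19


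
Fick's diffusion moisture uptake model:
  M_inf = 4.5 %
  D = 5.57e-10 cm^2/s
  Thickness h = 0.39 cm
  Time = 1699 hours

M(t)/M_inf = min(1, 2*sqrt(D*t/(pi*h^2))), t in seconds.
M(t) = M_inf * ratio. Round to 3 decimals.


t_sec = 1699 * 3600 = 6116400
ratio = 2*sqrt(5.57e-10*6116400/(pi*0.39^2))
= min(1, 0.168875)
= 0.168875
M(t) = 4.5 * 0.168875 = 0.760 %

0.760


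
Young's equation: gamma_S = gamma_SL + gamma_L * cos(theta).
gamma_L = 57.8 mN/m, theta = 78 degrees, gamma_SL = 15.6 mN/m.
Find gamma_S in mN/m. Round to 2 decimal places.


cos(78 deg) = 0.207912
gamma_S = 15.6 + 57.8 * 0.207912
= 27.62 mN/m

27.62


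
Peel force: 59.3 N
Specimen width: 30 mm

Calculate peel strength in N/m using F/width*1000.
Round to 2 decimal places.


Peel strength = 59.3 / 30 * 1000 = 1976.67 N/m

1976.67


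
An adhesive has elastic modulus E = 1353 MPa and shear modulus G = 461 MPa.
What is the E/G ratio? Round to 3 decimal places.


E/G = 1353 / 461 = 2.935

2.935


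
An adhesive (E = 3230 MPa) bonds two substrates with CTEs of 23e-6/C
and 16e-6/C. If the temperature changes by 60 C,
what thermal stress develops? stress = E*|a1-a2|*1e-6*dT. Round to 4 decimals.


Stress = 3230 * |23 - 16| * 1e-6 * 60
= 1.3566 MPa

1.3566


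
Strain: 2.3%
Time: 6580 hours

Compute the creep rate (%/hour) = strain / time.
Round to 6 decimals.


Creep rate = 2.3 / 6580
= 0.000350 %/h

0.000350


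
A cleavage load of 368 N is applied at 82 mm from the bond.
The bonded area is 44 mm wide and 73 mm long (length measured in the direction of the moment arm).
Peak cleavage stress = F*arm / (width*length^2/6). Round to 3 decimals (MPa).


Moment = 368 * 82 = 30176 N*mm
Section modulus = 44 * 5329 / 6 = 234476 / 6 mm^3
Stress = 30176 / (234476 / 6) = 181056 / 234476
= 0.772 MPa

0.772


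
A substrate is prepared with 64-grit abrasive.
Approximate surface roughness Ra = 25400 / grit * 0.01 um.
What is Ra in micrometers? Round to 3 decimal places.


Ra = 25400 / 64 * 0.01 = 3.969 um

3.969


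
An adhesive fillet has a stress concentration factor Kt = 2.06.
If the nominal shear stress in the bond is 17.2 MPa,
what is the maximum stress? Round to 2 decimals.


Max stress = 17.2 * 2.06 = 35.43 MPa

35.43


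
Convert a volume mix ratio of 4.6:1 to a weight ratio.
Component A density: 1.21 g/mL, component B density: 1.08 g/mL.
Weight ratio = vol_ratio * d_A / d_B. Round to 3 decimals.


= 4.6 * 1.21 / 1.08 = 5.154

5.154


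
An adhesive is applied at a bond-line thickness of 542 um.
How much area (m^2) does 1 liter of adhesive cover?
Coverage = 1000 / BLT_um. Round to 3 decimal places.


Coverage = 1000 / 542 = 1.845 m^2

1.845


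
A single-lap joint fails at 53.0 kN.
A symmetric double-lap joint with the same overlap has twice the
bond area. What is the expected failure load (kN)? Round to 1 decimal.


Double-lap load = 2 * 53.0 = 106.0 kN

106.0


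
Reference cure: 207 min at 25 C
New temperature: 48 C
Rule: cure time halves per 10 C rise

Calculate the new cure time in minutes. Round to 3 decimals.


factor = 2^((48-25)/10) = 4.9246
t_new = 207 / 4.9246 = 42.034 min

42.034


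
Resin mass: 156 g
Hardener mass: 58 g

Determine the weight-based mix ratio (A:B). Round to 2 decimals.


Ratio = 156 / 58 = 2.69

2.69


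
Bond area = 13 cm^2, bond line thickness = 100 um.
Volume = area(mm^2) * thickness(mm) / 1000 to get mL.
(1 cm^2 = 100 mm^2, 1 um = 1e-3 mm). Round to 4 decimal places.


area_mm2 = 13 * 100 = 1300
blt_mm = 100 * 1e-3 = 0.1
vol_mm3 = 1300 * 0.1 = 130.0
vol_mL = 130.0 / 1000 = 0.1300 mL

0.1300


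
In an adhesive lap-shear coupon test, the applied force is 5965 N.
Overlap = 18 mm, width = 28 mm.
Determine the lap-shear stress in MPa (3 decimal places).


stress = F / (overlap * width)
= 5965 / (18 * 28)
= 11.835 MPa

11.835


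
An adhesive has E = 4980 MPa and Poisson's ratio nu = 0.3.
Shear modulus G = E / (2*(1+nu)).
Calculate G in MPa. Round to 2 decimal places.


G = 4980 / (2*(1+0.3))
= 4980 / 2.60
= 1915.38 MPa

1915.38


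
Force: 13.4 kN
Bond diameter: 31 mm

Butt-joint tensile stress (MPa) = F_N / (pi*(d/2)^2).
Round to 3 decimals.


F_N = 13.4 * 1000 = 13400.0 N
A = pi*(15.5)^2 = 754.7676 mm^2
stress = 13400.0 / 754.7676 = 17.754 MPa

17.754


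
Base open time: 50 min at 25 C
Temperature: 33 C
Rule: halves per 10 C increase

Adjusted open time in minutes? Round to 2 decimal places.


Acceleration = 2^((33-25)/10) = 1.7411
Open time = 50 / 1.7411 = 28.72 min

28.72


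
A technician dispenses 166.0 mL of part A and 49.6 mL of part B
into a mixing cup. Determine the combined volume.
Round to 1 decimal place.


Combined volume = 166.0 + 49.6
= 215.6 mL

215.6


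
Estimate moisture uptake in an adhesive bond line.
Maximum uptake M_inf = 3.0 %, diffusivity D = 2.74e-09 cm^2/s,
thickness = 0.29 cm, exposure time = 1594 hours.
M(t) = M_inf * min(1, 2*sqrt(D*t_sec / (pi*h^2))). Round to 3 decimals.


Convert time: 1594 h = 5738400 s
ratio = min(1, 2*sqrt(2.74e-09*5738400/(pi*0.29^2)))
= 0.487897
M(t) = 3.0 * 0.487897 = 1.464%

1.464


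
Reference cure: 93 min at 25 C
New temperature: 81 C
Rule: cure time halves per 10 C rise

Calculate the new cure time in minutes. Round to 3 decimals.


factor = 2^((81-25)/10) = 48.5029
t_new = 93 / 48.5029 = 1.917 min

1.917


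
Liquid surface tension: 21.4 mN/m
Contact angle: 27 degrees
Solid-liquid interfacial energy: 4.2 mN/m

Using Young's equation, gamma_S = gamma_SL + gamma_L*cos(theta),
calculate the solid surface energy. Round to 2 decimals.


gamma_S = 4.2 + 21.4 * cos(27)
= 23.27 mN/m

23.27


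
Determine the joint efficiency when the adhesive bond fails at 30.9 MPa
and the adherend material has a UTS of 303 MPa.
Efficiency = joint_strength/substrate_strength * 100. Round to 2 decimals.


Joint efficiency = 30.9 / 303 * 100
= 10.20%

10.20


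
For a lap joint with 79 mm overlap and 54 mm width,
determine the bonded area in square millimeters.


Area = 79 * 54 = 4266 mm^2

4266


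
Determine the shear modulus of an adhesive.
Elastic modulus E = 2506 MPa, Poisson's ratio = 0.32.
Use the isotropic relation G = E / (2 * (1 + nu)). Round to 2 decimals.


G = 2506 / (2*(1+0.32)) = 2506 / 2.64
= 949.24 MPa

949.24


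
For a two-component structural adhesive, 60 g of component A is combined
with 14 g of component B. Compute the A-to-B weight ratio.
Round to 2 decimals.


Weight ratio A:B = 60 / 14
= 4.29

4.29


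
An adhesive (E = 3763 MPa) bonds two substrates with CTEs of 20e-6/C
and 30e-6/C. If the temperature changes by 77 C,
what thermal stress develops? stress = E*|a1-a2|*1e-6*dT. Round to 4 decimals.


Stress = 3763 * |20 - 30| * 1e-6 * 77
= 2.8975 MPa

2.8975


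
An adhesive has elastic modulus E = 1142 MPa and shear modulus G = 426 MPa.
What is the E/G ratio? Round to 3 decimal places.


E/G = 1142 / 426 = 2.681

2.681


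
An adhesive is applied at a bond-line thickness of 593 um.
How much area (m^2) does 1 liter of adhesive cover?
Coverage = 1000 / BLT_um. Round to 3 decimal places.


Coverage = 1000 / 593 = 1.686 m^2

1.686


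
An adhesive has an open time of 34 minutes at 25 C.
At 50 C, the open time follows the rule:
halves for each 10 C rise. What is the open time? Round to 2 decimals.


Factor = 2^((50-25)/10) = 5.6569
Open time = 34 / 5.6569 = 6.01 min

6.01
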